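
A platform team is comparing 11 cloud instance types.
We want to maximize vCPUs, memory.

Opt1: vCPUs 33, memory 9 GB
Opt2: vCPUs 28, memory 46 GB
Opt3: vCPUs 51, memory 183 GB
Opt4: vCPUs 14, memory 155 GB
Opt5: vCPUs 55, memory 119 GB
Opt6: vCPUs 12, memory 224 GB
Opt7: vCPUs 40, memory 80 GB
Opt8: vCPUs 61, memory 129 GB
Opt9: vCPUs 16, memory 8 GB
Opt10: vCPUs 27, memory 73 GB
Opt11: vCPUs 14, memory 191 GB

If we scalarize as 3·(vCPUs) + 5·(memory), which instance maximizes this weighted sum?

Opt1: 3·33 + 5·9 = 144
Opt2: 3·28 + 5·46 = 314
Opt3: 3·51 + 5·183 = 1068
Opt4: 3·14 + 5·155 = 817
Opt5: 3·55 + 5·119 = 760
Opt6: 3·12 + 5·224 = 1156
Opt7: 3·40 + 5·80 = 520
Opt8: 3·61 + 5·129 = 828
Opt9: 3·16 + 5·8 = 88
Opt10: 3·27 + 5·73 = 446
Opt11: 3·14 + 5·191 = 997
Highest: Opt6 at 1156.

Opt6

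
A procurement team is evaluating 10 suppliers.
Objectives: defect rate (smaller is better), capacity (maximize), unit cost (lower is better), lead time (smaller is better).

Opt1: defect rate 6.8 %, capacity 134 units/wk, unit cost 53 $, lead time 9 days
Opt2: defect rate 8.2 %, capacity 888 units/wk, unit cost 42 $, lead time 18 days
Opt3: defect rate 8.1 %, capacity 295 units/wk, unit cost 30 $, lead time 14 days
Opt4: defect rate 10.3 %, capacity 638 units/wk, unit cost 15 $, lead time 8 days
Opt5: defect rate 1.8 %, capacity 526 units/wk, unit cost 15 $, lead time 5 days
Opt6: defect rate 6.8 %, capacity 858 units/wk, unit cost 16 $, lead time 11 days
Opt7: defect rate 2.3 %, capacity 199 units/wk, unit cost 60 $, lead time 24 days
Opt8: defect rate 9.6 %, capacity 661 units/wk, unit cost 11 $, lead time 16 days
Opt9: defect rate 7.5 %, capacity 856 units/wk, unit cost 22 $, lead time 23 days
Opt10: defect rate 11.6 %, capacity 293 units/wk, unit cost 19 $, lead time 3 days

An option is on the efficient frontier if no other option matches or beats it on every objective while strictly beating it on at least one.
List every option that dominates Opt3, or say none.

Opt5, Opt6

Opt5: defect rate 1.8≤8.1, capacity 526≥295, unit cost 15≤30, lead time 5≤14 — dominates Opt3.
Opt6: defect rate 6.8≤8.1, capacity 858≥295, unit cost 16≤30, lead time 11≤14 — dominates Opt3.
Others (Opt1, Opt2, Opt4, Opt7, Opt8, Opt9, Opt10) are each worse than Opt3 on at least one objective.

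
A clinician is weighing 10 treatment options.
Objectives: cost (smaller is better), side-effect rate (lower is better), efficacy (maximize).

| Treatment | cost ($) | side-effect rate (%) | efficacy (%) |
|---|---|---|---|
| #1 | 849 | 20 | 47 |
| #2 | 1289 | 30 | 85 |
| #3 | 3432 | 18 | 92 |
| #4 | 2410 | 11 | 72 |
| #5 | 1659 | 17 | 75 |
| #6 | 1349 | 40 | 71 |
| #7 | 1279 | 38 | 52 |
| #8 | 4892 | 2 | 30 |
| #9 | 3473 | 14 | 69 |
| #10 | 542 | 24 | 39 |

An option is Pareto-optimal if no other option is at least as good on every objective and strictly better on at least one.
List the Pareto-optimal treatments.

#1, #2, #3, #4, #5, #7, #8, #10

#1: not dominated.
#2: not dominated.
#3: not dominated (best efficacy).
#4: not dominated.
#5: not dominated.
#6: dominated by #2 (cost 1289≤1349, side-effect rate 30≤40, efficacy 85≥71).
#7: not dominated.
#8: not dominated (best side-effect rate).
#9: dominated by #4 (cost 2410≤3473, side-effect rate 11≤14, efficacy 72≥69).
#10: not dominated (best cost).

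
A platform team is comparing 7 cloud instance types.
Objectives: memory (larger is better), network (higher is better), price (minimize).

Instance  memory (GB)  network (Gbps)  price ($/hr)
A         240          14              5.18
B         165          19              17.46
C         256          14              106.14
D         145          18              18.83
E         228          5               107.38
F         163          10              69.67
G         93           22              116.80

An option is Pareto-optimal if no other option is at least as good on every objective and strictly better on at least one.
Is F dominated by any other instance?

Yes

A vs F: memory 240≥163, network 14≥10, price 5.18≤69.67 — A is at least as good on every objective and strictly better on at least one, so A dominates F.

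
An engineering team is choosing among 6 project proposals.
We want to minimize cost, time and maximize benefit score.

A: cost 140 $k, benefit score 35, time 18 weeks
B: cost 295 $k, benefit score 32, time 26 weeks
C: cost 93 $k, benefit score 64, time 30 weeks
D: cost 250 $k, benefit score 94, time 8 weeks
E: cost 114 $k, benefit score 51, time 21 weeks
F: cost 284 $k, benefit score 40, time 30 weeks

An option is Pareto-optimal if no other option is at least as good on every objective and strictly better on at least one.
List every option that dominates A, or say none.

B: worse on cost (295 vs 140).
C: worse on time (30 vs 18).
D: worse on cost (250 vs 140).
E: worse on time (21 vs 18).
F: worse on cost (284 vs 140).
No option dominates A.

none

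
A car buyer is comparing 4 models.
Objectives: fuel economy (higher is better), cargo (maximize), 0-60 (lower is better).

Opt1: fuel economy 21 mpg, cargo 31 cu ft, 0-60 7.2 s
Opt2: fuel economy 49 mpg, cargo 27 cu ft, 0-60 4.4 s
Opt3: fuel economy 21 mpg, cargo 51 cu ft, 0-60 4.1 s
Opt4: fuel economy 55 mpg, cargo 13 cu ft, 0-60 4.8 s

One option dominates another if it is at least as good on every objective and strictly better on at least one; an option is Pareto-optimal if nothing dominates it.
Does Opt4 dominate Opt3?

Opt4 vs Opt3: Opt4 is worse on cargo (13 vs 51), so it does not dominate Opt3.

No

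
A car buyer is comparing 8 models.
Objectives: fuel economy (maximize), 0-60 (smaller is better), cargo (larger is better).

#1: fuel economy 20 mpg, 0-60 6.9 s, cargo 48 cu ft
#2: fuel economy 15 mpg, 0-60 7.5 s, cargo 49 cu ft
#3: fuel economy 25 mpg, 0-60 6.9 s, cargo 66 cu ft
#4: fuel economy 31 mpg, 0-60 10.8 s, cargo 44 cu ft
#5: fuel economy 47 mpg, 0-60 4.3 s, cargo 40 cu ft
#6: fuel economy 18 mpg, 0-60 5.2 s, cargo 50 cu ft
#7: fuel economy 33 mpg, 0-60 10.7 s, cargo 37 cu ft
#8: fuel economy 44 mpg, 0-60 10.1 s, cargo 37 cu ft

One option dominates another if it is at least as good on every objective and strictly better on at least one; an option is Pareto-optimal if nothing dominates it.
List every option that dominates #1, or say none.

#3

#3: fuel economy 25≥20, 0-60 6.9≤6.9, cargo 66≥48 — dominates #1.
Others (#2, #4, #5, #6, #7, #8) are each worse than #1 on at least one objective.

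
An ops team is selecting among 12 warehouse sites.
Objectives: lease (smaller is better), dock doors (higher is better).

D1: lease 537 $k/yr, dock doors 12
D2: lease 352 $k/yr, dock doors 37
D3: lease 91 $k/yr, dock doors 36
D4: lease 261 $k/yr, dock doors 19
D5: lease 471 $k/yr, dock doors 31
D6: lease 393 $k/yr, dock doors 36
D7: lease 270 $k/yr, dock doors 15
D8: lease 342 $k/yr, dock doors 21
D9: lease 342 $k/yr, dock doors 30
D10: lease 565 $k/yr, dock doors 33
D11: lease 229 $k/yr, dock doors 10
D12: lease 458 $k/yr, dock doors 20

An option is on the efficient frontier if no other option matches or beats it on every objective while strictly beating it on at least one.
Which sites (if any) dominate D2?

none

D1: worse on lease (537 vs 352).
D3: worse on dock doors (36 vs 37).
D4: worse on dock doors (19 vs 37).
D5: worse on lease (471 vs 352).
D6: worse on lease (393 vs 352).
D7: worse on dock doors (15 vs 37).
D8: worse on dock doors (21 vs 37).
D9: worse on dock doors (30 vs 37).
D10: worse on lease (565 vs 352).
D11: worse on dock doors (10 vs 37).
D12: worse on lease (458 vs 352).
No option dominates D2.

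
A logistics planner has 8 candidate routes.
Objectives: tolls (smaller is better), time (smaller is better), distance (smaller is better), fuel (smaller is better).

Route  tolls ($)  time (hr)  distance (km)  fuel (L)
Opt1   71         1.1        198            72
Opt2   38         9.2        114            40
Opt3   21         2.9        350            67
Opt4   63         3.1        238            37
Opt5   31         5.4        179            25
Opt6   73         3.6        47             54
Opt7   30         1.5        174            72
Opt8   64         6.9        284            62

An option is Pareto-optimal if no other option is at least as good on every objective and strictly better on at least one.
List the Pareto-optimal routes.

Opt1: not dominated (best time).
Opt2: not dominated.
Opt3: not dominated (best tolls).
Opt4: not dominated.
Opt5: not dominated (best fuel).
Opt6: not dominated (best distance).
Opt7: not dominated.
Opt8: dominated by Opt4 (tolls 63≤64, time 3.1≤6.9, distance 238≤284, fuel 37≤62).

Opt1, Opt2, Opt3, Opt4, Opt5, Opt6, Opt7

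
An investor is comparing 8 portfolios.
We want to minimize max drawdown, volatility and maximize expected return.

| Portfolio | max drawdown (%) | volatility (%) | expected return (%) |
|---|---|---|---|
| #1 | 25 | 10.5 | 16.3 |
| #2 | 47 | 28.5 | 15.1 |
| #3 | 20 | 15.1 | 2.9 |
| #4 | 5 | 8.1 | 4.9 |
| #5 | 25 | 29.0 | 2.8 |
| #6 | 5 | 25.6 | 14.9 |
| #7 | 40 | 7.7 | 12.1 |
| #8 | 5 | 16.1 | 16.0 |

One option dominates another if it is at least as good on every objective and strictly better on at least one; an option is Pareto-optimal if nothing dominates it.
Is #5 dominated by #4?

#4 vs #5: max drawdown 5≤25, volatility 8.1≤29.0, expected return 4.9≥2.8 — #4 is at least as good on every objective with at least one strict improvement.

Yes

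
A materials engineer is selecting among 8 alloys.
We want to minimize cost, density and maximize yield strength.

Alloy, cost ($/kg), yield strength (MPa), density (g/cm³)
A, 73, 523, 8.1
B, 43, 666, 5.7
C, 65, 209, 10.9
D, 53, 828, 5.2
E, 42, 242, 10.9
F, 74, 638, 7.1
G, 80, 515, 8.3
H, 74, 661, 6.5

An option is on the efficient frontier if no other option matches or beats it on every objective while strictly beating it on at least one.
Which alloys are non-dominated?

A: dominated by B (cost 43≤73, yield strength 666≥523, density 5.7≤8.1).
B: not dominated.
C: dominated by B (cost 43≤65, yield strength 666≥209, density 5.7≤10.9).
D: not dominated (best yield strength).
E: not dominated (best cost).
F: dominated by B (cost 43≤74, yield strength 666≥638, density 5.7≤7.1).
G: dominated by A (cost 73≤80, yield strength 523≥515, density 8.1≤8.3).
H: dominated by B (cost 43≤74, yield strength 666≥661, density 5.7≤6.5).

B, D, E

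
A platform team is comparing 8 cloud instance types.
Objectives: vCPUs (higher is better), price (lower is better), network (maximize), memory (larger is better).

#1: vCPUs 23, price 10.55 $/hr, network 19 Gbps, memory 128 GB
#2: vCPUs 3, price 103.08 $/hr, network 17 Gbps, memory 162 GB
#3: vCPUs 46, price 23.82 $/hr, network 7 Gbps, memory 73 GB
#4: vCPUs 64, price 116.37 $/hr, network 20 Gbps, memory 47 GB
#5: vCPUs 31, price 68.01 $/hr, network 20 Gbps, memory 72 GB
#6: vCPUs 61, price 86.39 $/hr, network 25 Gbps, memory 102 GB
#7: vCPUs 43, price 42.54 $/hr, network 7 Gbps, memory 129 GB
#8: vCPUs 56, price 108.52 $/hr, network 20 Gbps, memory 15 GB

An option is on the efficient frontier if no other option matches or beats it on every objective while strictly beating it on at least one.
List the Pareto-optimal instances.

#1, #2, #3, #4, #5, #6, #7

#1: not dominated (best price).
#2: not dominated (best memory).
#3: not dominated.
#4: not dominated (best vCPUs).
#5: not dominated.
#6: not dominated (best network).
#7: not dominated.
#8: dominated by #6 (vCPUs 61≥56, price 86.39≤108.52, network 25≥20, memory 102≥15).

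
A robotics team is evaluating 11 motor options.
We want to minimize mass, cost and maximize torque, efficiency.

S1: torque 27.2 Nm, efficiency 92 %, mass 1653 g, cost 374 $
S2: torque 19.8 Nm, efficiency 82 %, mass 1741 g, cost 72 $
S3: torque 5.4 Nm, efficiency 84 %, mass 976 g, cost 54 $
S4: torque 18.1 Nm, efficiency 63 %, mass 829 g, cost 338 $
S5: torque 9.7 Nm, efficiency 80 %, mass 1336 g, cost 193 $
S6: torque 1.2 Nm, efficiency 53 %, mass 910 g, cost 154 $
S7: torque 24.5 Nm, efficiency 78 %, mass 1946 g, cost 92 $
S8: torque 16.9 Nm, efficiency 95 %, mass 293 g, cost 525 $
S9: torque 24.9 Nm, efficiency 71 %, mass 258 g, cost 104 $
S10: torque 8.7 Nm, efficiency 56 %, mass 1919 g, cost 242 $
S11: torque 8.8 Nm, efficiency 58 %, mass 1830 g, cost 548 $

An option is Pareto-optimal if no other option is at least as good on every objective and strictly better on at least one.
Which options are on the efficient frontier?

S1: not dominated (best torque).
S2: not dominated.
S3: not dominated (best cost).
S4: dominated by S9 (torque 24.9≥18.1, efficiency 71≥63, mass 258≤829, cost 104≤338).
S5: not dominated.
S6: dominated by S9 (torque 24.9≥1.2, efficiency 71≥53, mass 258≤910, cost 104≤154).
S7: not dominated.
S8: not dominated (best efficiency).
S9: not dominated (best mass).
S10: dominated by S2 (torque 19.8≥8.7, efficiency 82≥56, mass 1741≤1919, cost 72≤242).
S11: dominated by S1 (torque 27.2≥8.8, efficiency 92≥58, mass 1653≤1830, cost 374≤548).

S1, S2, S3, S5, S7, S8, S9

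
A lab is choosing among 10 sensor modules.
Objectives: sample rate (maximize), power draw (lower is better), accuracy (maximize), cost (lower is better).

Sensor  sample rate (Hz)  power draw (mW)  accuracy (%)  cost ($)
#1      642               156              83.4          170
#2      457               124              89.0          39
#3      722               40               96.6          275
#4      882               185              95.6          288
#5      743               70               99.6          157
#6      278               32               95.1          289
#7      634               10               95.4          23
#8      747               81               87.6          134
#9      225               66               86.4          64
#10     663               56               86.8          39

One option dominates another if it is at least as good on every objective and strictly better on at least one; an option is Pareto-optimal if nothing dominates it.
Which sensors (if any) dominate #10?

none

#1: worse on sample rate (642 vs 663).
#2: worse on sample rate (457 vs 663).
#3: worse on cost (275 vs 39).
#4: worse on power draw (185 vs 56).
#5: worse on power draw (70 vs 56).
#6: worse on sample rate (278 vs 663).
#7: worse on sample rate (634 vs 663).
#8: worse on power draw (81 vs 56).
#9: worse on sample rate (225 vs 663).
No option dominates #10.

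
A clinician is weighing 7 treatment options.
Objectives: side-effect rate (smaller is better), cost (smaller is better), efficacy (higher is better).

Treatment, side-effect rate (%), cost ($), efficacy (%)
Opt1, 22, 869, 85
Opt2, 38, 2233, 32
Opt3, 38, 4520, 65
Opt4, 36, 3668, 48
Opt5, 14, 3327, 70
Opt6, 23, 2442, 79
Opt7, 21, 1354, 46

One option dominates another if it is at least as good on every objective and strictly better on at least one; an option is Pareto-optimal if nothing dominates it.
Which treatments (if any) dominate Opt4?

Opt1: side-effect rate 22≤36, cost 869≤3668, efficacy 85≥48 — dominates Opt4.
Opt5: side-effect rate 14≤36, cost 3327≤3668, efficacy 70≥48 — dominates Opt4.
Opt6: side-effect rate 23≤36, cost 2442≤3668, efficacy 79≥48 — dominates Opt4.
Others (Opt2, Opt3, Opt7) are each worse than Opt4 on at least one objective.

Opt1, Opt5, Opt6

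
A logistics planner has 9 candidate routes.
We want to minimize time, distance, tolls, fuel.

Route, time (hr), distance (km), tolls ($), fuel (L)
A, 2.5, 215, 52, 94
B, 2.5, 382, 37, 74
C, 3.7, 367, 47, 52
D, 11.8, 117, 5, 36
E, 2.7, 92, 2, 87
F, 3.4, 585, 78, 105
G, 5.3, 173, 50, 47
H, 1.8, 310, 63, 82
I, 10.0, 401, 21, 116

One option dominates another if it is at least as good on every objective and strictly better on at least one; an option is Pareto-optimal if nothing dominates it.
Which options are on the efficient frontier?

A, B, C, D, E, G, H

A: not dominated.
B: not dominated.
C: not dominated.
D: not dominated (best fuel).
E: not dominated (best distance).
F: dominated by A (time 2.5≤3.4, distance 215≤585, tolls 52≤78, fuel 94≤105).
G: not dominated.
H: not dominated (best time).
I: dominated by E (time 2.7≤10.0, distance 92≤401, tolls 2≤21, fuel 87≤116).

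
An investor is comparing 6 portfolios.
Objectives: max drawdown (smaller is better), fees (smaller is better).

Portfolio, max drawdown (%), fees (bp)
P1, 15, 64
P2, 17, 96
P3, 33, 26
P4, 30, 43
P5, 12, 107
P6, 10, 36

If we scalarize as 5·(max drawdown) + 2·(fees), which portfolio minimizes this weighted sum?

P1: 5·15 + 2·64 = 203
P2: 5·17 + 2·96 = 277
P3: 5·33 + 2·26 = 217
P4: 5·30 + 2·43 = 236
P5: 5·12 + 2·107 = 274
P6: 5·10 + 2·36 = 122
Lowest: P6 at 122.

P6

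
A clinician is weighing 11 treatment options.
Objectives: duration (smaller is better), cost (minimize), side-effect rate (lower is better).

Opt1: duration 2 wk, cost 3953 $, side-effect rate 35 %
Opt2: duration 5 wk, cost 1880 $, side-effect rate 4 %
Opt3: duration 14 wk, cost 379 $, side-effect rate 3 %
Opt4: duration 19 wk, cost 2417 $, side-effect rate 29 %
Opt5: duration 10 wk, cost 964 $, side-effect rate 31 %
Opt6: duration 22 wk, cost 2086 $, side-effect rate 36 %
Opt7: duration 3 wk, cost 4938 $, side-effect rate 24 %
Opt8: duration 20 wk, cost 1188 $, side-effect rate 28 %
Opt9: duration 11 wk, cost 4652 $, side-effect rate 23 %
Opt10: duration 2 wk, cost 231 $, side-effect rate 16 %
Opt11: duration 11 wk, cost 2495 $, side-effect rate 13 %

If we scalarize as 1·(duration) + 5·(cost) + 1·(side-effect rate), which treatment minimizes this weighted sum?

Opt1: 1·2 + 5·3953 + 1·35 = 19802
Opt2: 1·5 + 5·1880 + 1·4 = 9409
Opt3: 1·14 + 5·379 + 1·3 = 1912
Opt4: 1·19 + 5·2417 + 1·29 = 12133
Opt5: 1·10 + 5·964 + 1·31 = 4861
Opt6: 1·22 + 5·2086 + 1·36 = 10488
Opt7: 1·3 + 5·4938 + 1·24 = 24717
Opt8: 1·20 + 5·1188 + 1·28 = 5988
Opt9: 1·11 + 5·4652 + 1·23 = 23294
Opt10: 1·2 + 5·231 + 1·16 = 1173
Opt11: 1·11 + 5·2495 + 1·13 = 12499
Lowest: Opt10 at 1173.

Opt10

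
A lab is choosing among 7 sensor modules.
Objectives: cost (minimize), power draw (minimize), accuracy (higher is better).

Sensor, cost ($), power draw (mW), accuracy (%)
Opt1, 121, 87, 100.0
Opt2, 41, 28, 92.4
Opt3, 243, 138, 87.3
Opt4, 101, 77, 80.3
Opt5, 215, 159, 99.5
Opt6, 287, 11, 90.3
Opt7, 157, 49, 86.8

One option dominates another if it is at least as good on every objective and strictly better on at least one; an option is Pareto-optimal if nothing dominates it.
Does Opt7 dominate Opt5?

No

Opt7 vs Opt5: Opt7 is worse on accuracy (86.8 vs 99.5), so it does not dominate Opt5.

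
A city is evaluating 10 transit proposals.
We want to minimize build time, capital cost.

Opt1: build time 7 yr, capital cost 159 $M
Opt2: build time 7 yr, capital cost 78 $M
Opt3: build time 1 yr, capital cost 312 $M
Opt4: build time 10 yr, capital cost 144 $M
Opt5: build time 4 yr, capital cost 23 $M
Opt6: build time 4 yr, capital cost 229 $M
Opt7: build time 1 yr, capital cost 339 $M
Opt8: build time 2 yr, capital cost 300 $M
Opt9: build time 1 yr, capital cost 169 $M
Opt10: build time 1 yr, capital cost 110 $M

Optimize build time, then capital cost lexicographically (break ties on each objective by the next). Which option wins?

First minimize build time: best is 1, kept {Opt3, Opt7, Opt9, Opt10}.
Then minimize capital cost: best is 110, kept {Opt10}.

Opt10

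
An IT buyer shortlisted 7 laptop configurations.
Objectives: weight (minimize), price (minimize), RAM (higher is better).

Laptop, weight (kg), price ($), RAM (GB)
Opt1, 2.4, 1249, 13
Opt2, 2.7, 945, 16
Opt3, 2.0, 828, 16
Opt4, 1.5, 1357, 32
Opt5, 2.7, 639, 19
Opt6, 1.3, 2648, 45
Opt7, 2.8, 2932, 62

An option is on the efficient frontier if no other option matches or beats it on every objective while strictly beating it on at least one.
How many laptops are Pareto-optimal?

Opt1: dominated by Opt3 (weight 2.0≤2.4, price 828≤1249, RAM 16≥13).
Opt2: dominated by Opt3 (weight 2.0≤2.7, price 828≤945, RAM 16≥16).
Opt3: not dominated.
Opt4: not dominated.
Opt5: not dominated (best price).
Opt6: not dominated (best weight).
Opt7: not dominated (best RAM).
Pareto-optimal: Opt3, Opt4, Opt5, Opt6, Opt7 → 5.

5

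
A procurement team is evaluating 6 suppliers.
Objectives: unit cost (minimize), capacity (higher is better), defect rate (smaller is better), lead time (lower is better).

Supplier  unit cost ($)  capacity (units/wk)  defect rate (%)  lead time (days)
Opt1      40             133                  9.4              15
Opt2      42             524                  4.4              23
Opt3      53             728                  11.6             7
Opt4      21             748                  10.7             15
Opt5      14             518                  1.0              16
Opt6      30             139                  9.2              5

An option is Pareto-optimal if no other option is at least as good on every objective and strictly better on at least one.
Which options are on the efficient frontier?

Opt2, Opt3, Opt4, Opt5, Opt6

Opt1: dominated by Opt6 (unit cost 30≤40, capacity 139≥133, defect rate 9.2≤9.4, lead time 5≤15).
Opt2: not dominated.
Opt3: not dominated.
Opt4: not dominated (best capacity).
Opt5: not dominated (best unit cost).
Opt6: not dominated (best lead time).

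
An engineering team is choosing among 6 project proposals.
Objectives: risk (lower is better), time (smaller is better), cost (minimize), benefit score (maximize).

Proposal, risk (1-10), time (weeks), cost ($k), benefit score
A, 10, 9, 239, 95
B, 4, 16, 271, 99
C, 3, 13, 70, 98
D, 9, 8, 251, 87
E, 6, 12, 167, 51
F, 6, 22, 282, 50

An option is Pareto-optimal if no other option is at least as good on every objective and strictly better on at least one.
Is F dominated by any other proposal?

Yes

B vs F: risk 4≤6, time 16≤22, cost 271≤282, benefit score 99≥50 — B is at least as good on every objective and strictly better on at least one, so B dominates F.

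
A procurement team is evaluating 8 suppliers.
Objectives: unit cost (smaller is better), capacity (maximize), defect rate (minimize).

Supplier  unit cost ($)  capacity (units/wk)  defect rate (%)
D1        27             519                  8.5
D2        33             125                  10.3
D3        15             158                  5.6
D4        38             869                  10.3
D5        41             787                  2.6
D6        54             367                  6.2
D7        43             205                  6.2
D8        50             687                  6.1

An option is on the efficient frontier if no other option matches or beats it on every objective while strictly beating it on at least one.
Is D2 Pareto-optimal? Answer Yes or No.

No

D1 vs D2: unit cost 27≤33, capacity 519≥125, defect rate 8.5≤10.3 — D1 is at least as good on every objective and strictly better on at least one, so D1 dominates D2.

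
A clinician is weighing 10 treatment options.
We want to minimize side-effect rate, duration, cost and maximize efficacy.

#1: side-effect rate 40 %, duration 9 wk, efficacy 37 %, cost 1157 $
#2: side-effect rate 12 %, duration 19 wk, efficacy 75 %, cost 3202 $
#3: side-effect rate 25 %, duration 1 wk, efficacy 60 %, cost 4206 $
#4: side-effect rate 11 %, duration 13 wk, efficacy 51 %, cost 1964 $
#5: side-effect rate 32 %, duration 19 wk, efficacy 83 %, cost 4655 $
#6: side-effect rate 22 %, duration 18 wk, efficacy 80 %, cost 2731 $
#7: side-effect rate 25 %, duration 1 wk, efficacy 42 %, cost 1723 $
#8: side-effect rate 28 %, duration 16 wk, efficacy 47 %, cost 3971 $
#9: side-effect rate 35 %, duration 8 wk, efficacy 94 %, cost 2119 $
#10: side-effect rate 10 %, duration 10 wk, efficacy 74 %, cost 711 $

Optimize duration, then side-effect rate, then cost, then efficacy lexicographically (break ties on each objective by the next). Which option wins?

First minimize duration: best is 1, kept {#3, #7}.
Then minimize side-effect rate: best is 25, kept {#3, #7}.
Then minimize cost: best is 1723, kept {#7}.

#7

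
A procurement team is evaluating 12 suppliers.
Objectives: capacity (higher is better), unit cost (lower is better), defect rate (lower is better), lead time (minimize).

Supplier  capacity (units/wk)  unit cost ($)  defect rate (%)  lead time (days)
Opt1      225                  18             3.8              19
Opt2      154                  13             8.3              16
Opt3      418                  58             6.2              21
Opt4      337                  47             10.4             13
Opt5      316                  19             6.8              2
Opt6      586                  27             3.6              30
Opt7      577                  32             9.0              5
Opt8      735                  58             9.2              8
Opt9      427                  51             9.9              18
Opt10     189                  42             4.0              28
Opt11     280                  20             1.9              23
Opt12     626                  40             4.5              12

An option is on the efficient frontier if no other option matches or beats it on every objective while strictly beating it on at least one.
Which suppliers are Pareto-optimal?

Opt1: not dominated.
Opt2: not dominated (best unit cost).
Opt3: dominated by Opt12 (capacity 626≥418, unit cost 40≤58, defect rate 4.5≤6.2, lead time 12≤21).
Opt4: dominated by Opt7 (capacity 577≥337, unit cost 32≤47, defect rate 9.0≤10.4, lead time 5≤13).
Opt5: not dominated (best lead time).
Opt6: not dominated.
Opt7: not dominated.
Opt8: not dominated (best capacity).
Opt9: dominated by Opt7 (capacity 577≥427, unit cost 32≤51, defect rate 9.0≤9.9, lead time 5≤18).
Opt10: dominated by Opt1 (capacity 225≥189, unit cost 18≤42, defect rate 3.8≤4.0, lead time 19≤28).
Opt11: not dominated (best defect rate).
Opt12: not dominated.

Opt1, Opt2, Opt5, Opt6, Opt7, Opt8, Opt11, Opt12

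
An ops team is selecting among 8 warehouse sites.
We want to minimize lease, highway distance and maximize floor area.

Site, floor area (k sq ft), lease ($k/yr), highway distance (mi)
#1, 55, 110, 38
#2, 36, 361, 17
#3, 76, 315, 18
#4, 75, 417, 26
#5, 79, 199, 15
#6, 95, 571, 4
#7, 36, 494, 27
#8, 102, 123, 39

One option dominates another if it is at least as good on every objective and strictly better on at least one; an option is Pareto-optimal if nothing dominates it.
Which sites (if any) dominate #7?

#2, #3, #4, #5

#2: floor area 36≥36, lease 361≤494, highway distance 17≤27 — dominates #7.
#3: floor area 76≥36, lease 315≤494, highway distance 18≤27 — dominates #7.
#4: floor area 75≥36, lease 417≤494, highway distance 26≤27 — dominates #7.
#5: floor area 79≥36, lease 199≤494, highway distance 15≤27 — dominates #7.
Others (#1, #6, #8) are each worse than #7 on at least one objective.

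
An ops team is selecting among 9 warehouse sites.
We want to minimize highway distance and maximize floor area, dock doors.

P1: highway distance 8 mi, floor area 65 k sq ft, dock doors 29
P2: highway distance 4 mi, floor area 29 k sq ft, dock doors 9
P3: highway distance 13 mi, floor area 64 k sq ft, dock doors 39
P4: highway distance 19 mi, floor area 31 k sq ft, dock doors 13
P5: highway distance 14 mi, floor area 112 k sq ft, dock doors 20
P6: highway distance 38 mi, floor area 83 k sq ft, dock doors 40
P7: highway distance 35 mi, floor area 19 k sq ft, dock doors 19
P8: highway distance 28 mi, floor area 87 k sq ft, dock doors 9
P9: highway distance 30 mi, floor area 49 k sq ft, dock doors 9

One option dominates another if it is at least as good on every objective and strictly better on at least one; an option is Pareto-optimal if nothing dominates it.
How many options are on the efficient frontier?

P1: not dominated.
P2: not dominated (best highway distance).
P3: not dominated.
P4: dominated by P1 (highway distance 8≤19, floor area 65≥31, dock doors 29≥13).
P5: not dominated (best floor area).
P6: not dominated (best dock doors).
P7: dominated by P1 (highway distance 8≤35, floor area 65≥19, dock doors 29≥19).
P8: dominated by P5 (highway distance 14≤28, floor area 112≥87, dock doors 20≥9).
P9: dominated by P1 (highway distance 8≤30, floor area 65≥49, dock doors 29≥9).
Pareto-optimal: P1, P2, P3, P5, P6 → 5.

5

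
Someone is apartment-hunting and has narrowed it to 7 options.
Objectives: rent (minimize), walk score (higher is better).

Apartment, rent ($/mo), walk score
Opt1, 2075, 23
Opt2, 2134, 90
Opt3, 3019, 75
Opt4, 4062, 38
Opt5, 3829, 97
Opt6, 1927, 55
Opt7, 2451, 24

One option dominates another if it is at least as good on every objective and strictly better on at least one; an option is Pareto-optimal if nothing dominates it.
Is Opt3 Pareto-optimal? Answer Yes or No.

No

Opt2 vs Opt3: rent 2134≤3019, walk score 90≥75 — Opt2 is at least as good on every objective and strictly better on at least one, so Opt2 dominates Opt3.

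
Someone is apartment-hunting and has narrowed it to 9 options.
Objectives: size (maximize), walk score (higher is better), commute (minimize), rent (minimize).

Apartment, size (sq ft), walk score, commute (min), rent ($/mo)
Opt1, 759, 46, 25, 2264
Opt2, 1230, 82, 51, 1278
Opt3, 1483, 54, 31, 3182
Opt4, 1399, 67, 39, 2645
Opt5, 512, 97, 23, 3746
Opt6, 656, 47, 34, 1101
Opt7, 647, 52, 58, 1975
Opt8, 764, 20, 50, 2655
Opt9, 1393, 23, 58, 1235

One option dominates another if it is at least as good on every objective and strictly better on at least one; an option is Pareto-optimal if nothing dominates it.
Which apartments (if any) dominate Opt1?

Opt2: worse on commute (51 vs 25).
Opt3: worse on commute (31 vs 25).
Opt4: worse on commute (39 vs 25).
Opt5: worse on size (512 vs 759).
Opt6: worse on size (656 vs 759).
Opt7: worse on size (647 vs 759).
Opt8: worse on walk score (20 vs 46).
Opt9: worse on walk score (23 vs 46).
No option dominates Opt1.

none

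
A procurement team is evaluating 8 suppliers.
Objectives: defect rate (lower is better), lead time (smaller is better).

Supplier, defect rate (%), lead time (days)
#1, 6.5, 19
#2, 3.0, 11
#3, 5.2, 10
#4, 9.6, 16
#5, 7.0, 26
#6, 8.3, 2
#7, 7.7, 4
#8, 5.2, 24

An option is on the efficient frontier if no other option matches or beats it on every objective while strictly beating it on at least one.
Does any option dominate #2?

No

#1: worse on defect rate (6.5 vs 3.0).
#3: worse on defect rate (5.2 vs 3.0).
#4: worse on defect rate (9.6 vs 3.0).
#5: worse on defect rate (7.0 vs 3.0).
#6: worse on defect rate (8.3 vs 3.0).
#7: worse on defect rate (7.7 vs 3.0).
#8: worse on defect rate (5.2 vs 3.0).
No option is at least as good as #2 on every objective and strictly better on one.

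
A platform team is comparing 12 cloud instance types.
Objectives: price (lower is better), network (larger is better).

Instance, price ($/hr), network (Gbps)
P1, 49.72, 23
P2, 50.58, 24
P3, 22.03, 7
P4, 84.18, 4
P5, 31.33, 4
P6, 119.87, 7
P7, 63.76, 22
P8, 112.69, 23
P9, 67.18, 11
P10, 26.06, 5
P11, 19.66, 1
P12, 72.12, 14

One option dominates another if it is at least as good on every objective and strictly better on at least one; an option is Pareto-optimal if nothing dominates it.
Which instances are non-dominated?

P1, P2, P3, P11

P1: not dominated.
P2: not dominated (best network).
P3: not dominated.
P4: dominated by P1 (price 49.72≤84.18, network 23≥4).
P5: dominated by P3 (price 22.03≤31.33, network 7≥4).
P6: dominated by P1 (price 49.72≤119.87, network 23≥7).
P7: dominated by P1 (price 49.72≤63.76, network 23≥22).
P8: dominated by P1 (price 49.72≤112.69, network 23≥23).
P9: dominated by P1 (price 49.72≤67.18, network 23≥11).
P10: dominated by P3 (price 22.03≤26.06, network 7≥5).
P11: not dominated (best price).
P12: dominated by P1 (price 49.72≤72.12, network 23≥14).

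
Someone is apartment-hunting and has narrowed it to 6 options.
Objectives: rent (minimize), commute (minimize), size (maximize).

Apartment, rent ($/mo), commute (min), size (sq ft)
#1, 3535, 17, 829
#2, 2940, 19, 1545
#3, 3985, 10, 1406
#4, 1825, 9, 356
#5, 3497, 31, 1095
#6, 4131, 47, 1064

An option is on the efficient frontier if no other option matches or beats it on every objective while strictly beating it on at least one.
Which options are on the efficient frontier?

#1: not dominated.
#2: not dominated (best size).
#3: not dominated.
#4: not dominated (best rent).
#5: dominated by #2 (rent 2940≤3497, commute 19≤31, size 1545≥1095).
#6: dominated by #2 (rent 2940≤4131, commute 19≤47, size 1545≥1064).

#1, #2, #3, #4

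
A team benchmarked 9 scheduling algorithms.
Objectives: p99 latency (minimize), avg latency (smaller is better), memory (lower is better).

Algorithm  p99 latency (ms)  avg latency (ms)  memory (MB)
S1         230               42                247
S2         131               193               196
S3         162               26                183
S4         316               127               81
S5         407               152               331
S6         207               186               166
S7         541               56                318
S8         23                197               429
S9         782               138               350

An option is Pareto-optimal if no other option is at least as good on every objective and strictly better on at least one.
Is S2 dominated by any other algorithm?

No

S1: worse on p99 latency (230 vs 131).
S3: worse on p99 latency (162 vs 131).
S4: worse on p99 latency (316 vs 131).
S5: worse on p99 latency (407 vs 131).
S6: worse on p99 latency (207 vs 131).
S7: worse on p99 latency (541 vs 131).
S8: worse on avg latency (197 vs 193).
S9: worse on p99 latency (782 vs 131).
No option is at least as good as S2 on every objective and strictly better on one.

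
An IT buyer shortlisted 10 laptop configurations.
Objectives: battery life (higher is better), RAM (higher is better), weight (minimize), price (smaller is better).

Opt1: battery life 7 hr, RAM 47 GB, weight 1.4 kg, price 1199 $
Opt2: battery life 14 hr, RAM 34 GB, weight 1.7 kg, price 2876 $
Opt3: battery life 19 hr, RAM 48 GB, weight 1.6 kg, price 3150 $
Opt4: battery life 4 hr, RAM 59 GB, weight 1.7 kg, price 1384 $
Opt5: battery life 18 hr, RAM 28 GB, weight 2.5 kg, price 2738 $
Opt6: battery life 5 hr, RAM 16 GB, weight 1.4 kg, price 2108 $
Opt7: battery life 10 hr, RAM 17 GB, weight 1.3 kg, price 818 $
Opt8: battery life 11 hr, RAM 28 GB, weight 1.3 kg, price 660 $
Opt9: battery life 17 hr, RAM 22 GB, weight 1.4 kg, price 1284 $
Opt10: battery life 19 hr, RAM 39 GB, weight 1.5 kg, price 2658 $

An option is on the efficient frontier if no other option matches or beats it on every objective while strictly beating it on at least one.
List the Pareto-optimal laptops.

Opt1, Opt3, Opt4, Opt8, Opt9, Opt10

Opt1: not dominated.
Opt2: dominated by Opt10 (battery life 19≥14, RAM 39≥34, weight 1.5≤1.7, price 2658≤2876).
Opt3: not dominated.
Opt4: not dominated (best RAM).
Opt5: dominated by Opt10 (battery life 19≥18, RAM 39≥28, weight 1.5≤2.5, price 2658≤2738).
Opt6: dominated by Opt1 (battery life 7≥5, RAM 47≥16, weight 1.4≤1.4, price 1199≤2108).
Opt7: dominated by Opt8 (battery life 11≥10, RAM 28≥17, weight 1.3≤1.3, price 660≤818).
Opt8: not dominated (best price).
Opt9: not dominated.
Opt10: not dominated.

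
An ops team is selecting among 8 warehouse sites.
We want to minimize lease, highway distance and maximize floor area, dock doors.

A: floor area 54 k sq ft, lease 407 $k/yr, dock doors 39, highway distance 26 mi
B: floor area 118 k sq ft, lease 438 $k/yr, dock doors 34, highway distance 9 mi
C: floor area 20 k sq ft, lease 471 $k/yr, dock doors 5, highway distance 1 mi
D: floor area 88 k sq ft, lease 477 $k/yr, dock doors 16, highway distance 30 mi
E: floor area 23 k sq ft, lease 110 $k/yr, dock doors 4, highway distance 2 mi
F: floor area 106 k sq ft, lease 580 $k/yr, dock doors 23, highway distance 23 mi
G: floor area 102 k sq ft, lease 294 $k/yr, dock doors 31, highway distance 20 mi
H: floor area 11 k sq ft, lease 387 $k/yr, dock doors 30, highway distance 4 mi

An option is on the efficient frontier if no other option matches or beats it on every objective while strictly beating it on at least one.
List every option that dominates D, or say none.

B, G

B: floor area 118≥88, lease 438≤477, dock doors 34≥16, highway distance 9≤30 — dominates D.
G: floor area 102≥88, lease 294≤477, dock doors 31≥16, highway distance 20≤30 — dominates D.
Others (A, C, E, F, H) are each worse than D on at least one objective.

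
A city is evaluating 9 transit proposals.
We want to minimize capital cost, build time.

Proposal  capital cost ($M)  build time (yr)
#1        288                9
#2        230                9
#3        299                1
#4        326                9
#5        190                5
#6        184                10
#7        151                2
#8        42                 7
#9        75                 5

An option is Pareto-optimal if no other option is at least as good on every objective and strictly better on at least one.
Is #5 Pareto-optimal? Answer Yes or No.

#7 vs #5: capital cost 151≤190, build time 2≤5 — #7 is at least as good on every objective and strictly better on at least one, so #7 dominates #5.

No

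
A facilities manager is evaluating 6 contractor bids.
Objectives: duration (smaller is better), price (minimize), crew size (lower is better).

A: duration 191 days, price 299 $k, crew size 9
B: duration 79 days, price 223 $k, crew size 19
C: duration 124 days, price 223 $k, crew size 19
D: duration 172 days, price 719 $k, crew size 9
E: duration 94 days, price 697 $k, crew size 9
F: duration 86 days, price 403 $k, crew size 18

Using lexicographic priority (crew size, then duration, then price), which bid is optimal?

First minimize crew size: best is 9, kept {A, D, E}.
Then minimize duration: best is 94, kept {E}.

E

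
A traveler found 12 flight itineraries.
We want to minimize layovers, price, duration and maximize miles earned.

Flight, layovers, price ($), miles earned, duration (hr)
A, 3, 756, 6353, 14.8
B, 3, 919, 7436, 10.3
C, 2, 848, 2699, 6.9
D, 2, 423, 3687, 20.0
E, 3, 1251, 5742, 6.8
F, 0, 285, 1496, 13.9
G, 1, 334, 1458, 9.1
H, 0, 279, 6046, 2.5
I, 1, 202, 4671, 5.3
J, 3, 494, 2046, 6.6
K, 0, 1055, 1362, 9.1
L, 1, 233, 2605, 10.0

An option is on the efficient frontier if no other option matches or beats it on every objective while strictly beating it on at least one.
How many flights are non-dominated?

4

A: not dominated.
B: not dominated (best miles earned).
C: dominated by H (layovers 0≤2, price 279≤848, miles earned 6046≥2699, duration 2.5≤6.9).
D: dominated by H (layovers 0≤2, price 279≤423, miles earned 6046≥3687, duration 2.5≤20.0).
E: dominated by H (layovers 0≤3, price 279≤1251, miles earned 6046≥5742, duration 2.5≤6.8).
F: dominated by H (layovers 0≤0, price 279≤285, miles earned 6046≥1496, duration 2.5≤13.9).
G: dominated by H (layovers 0≤1, price 279≤334, miles earned 6046≥1458, duration 2.5≤9.1).
H: not dominated (best duration).
I: not dominated (best price).
J: dominated by H (layovers 0≤3, price 279≤494, miles earned 6046≥2046, duration 2.5≤6.6).
K: dominated by H (layovers 0≤0, price 279≤1055, miles earned 6046≥1362, duration 2.5≤9.1).
L: dominated by I (layovers 1≤1, price 202≤233, miles earned 4671≥2605, duration 5.3≤10.0).
Pareto-optimal: A, B, H, I → 4.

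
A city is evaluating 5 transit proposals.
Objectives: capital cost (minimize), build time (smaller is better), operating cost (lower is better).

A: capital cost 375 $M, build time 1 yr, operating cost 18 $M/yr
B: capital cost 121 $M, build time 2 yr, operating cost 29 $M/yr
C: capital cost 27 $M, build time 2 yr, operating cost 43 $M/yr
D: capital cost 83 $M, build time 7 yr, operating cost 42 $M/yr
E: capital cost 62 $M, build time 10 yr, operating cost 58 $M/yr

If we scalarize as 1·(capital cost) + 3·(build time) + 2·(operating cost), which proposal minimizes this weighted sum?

C

A: 1·375 + 3·1 + 2·18 = 414
B: 1·121 + 3·2 + 2·29 = 185
C: 1·27 + 3·2 + 2·43 = 119
D: 1·83 + 3·7 + 2·42 = 188
E: 1·62 + 3·10 + 2·58 = 208
Lowest: C at 119.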